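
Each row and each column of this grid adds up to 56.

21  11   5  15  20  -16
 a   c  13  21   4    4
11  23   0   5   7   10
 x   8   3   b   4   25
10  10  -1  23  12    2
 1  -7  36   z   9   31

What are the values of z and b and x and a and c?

z = -14, b = 6, x = 10, a = 3, c = 11

Column 2: 11 + 23 + 8 + 10 − 7 = 45, so its missing entry is 56 − 45 = 11.
Row 2: 11 + 13 + 21 + 4 + 4 = 53, so its missing entry is 56 − 53 = 3.
Column 1: 21 + 3 + 11 + 10 + 1 = 46, so its missing entry is 56 − 46 = 10.
Row 4: 10 + 8 + 3 + 4 + 25 = 50, so its missing entry is 56 − 50 = 6.
Row 6: 1 − 7 + 36 + 9 + 31 = 70, so its missing entry is 56 − 70 = -14.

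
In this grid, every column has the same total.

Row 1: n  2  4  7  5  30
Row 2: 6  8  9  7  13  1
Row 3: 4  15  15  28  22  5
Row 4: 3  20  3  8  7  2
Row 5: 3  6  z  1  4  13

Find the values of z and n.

z = 20, n = 35

The complete columns each total 51.
Column 3 is missing 51 − 31 = 20 (since 4 + 9 + 15 + 3 = 31).
Column 1 is missing 51 − 16 = 35 (since 6 + 4 + 3 + 3 = 16).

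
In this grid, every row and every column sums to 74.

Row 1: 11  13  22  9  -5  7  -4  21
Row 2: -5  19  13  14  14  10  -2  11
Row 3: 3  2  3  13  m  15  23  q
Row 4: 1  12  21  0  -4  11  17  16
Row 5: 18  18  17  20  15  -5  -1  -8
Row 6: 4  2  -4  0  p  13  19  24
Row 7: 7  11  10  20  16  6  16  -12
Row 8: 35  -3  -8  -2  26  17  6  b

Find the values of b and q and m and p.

Row 6 has 4 + 2 − 4 + 0 + 13 + 19 + 24 = 58; the blank must be 74 − 58 = 16.
Column 5 has -5 + 14 − 4 + 15 + 16 + 16 + 26 = 78; the blank must be 74 − 78 = -4.
Row 8 has 35 − 3 − 8 − 2 + 26 + 17 + 6 = 71; the blank must be 74 − 71 = 3.
Row 3 has 3 + 2 + 3 + 13 − 4 + 15 + 23 = 55; the blank must be 74 − 55 = 19.

b = 3, q = 19, m = -4, p = 16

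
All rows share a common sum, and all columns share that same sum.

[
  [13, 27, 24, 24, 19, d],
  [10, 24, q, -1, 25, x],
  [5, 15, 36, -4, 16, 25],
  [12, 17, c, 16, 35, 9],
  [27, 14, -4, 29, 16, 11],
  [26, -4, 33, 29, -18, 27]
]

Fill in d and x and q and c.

d = -14, x = 35, q = 0, c = 4

Rows 3 and 5 both sum to 93, so that's the common total.
Row 4: 12 + 17 + 16 + 35 + 9 = 89, so its missing entry is 93 − 89 = 4.
Column 3: 24 + 36 + 4 − 4 + 33 = 93, so its missing entry is 93 − 93 = 0.
Row 1: 13 + 27 + 24 + 24 + 19 = 107, so its missing entry is 93 − 107 = -14.
Row 2: 10 + 24 + 0 − 1 + 25 = 58, so its missing entry is 93 − 58 = 35.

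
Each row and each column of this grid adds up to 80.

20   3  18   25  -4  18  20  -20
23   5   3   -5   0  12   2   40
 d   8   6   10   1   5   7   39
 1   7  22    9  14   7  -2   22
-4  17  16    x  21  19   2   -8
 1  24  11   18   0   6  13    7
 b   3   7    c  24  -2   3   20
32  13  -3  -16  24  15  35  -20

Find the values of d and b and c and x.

d = 4, b = 3, c = 22, x = 17

The known cells in row 5 total 63, leaving 80 − 63 = 17 for the blank.
The known cells in column 4 total 58, leaving 80 − 58 = 22 for the blank.
The known cells in row 3 total 76, leaving 80 − 76 = 4 for the blank.
The known cells in row 7 total 77, leaving 80 − 77 = 3 for the blank.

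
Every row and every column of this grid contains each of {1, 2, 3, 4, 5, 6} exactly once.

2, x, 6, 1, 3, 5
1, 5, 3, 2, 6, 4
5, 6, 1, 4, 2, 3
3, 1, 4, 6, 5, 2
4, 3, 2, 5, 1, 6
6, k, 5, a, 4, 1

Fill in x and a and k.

x = 4, a = 3, k = 2

At (row 1, col 2): row 1 already has {1, 2, 3, 5, 6}, so the value is 4.
At (row 6, col 4): column 4 already has {1, 2, 4, 5, 6}, so the value is 3.
Cell (6,2): row 6 already has {1, 3, 4, 5, 6} → 2.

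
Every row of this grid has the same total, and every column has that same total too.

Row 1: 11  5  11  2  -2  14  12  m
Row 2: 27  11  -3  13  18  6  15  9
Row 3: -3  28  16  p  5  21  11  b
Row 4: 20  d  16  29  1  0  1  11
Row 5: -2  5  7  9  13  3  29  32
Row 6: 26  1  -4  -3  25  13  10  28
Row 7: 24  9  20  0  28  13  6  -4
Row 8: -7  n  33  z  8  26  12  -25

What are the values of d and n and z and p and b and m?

d = 18, n = 19, z = 30, p = 16, b = 2, m = 43

Rows 2 and 5 both sum to 96, so that's the common total.
Row 1 has 11 + 5 + 11 + 2 − 2 + 14 + 12 = 53; the blank must be 96 − 53 = 43.
Column 8 has 43 + 9 + 11 + 32 + 28 − 4 − 25 = 94; the blank must be 96 − 94 = 2.
Row 4 has 20 + 16 + 29 + 1 + 0 + 1 + 11 = 78; the blank must be 96 − 78 = 18.
Column 2 has 5 + 11 + 28 + 18 + 5 + 1 + 9 = 77; the blank must be 96 − 77 = 19.
Row 8 has -7 + 19 + 33 + 8 + 26 + 12 − 25 = 66; the blank must be 96 − 66 = 30.
Row 3 has -3 + 28 + 16 + 5 + 21 + 11 + 2 = 80; the blank must be 96 − 80 = 16.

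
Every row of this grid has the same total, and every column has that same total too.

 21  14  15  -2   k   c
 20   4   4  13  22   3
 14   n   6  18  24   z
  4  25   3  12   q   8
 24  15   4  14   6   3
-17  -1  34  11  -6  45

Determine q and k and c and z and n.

Rows 2 and 5 both sum to 66, so that's the common total.
Column 2: 14 + 4 + 25 + 15 − 1 = 57, so its missing entry is 66 − 57 = 9.
Row 4: 4 + 25 + 3 + 12 + 8 = 52, so its missing entry is 66 − 52 = 14.
Column 5: 22 + 24 + 14 + 6 − 6 = 60, so its missing entry is 66 − 60 = 6.
Row 1: 21 + 14 + 15 − 2 + 6 = 54, so its missing entry is 66 − 54 = 12.
Row 3: 14 + 9 + 6 + 18 + 24 = 71, so its missing entry is 66 − 71 = -5.

q = 14, k = 6, c = 12, z = -5, n = 9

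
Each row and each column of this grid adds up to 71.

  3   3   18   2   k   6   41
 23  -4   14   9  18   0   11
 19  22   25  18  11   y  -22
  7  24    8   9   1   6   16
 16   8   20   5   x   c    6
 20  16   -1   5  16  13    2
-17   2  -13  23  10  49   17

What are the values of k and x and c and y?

k = -2, x = 17, c = -1, y = -2

Row 3 has 19 + 22 + 25 + 18 + 11 − 22 = 73; the blank must be 71 − 73 = -2.
Column 6 has 6 + 0 − 2 + 6 + 13 + 49 = 72; the blank must be 71 − 72 = -1.
Row 5 has 16 + 8 + 20 + 5 − 1 + 6 = 54; the blank must be 71 − 54 = 17.
Row 1 has 3 + 3 + 18 + 2 + 6 + 41 = 73; the blank must be 71 − 73 = -2.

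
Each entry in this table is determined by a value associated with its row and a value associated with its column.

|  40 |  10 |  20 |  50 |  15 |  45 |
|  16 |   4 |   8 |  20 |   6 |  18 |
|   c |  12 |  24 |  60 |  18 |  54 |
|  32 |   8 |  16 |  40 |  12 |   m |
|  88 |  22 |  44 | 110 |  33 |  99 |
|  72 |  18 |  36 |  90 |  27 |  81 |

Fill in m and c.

m = 36, c = 48

Each row is a constant multiple of every other row — this is a multiplication table with the headers hidden.
Row 4 is 12/15 = 4/5 times row 1, so its entry in column 6 is 45 × 4/5 = 36.
Row 3 is 18/15 = 6/5 times row 1, so its entry in column 1 is 40 × 6/5 = 48.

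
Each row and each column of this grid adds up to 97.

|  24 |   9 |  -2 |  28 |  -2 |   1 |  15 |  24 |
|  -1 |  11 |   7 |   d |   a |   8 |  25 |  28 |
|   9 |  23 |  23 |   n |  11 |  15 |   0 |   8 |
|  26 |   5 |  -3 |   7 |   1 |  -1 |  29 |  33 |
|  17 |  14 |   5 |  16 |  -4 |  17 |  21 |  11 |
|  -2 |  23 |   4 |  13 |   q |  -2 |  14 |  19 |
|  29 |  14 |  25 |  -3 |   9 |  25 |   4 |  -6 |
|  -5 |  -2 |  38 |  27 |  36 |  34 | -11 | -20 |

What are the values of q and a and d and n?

q = 28, a = 18, d = 1, n = 8

The known cells in row 3 total 89, leaving 97 − 89 = 8 for the blank.
The known cells in row 6 total 69, leaving 97 − 69 = 28 for the blank.
The known cells in column 4 total 96, leaving 97 − 96 = 1 for the blank.
The known cells in row 2 total 79, leaving 97 − 79 = 18 for the blank.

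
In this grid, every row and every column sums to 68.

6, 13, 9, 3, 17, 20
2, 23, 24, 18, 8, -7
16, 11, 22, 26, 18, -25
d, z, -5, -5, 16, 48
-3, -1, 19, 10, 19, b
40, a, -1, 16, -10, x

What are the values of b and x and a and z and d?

Column 1: 6 + 2 + 16 − 3 + 40 = 61, so its missing entry is 68 − 61 = 7.
Row 4: 7 − 5 − 5 + 16 + 48 = 61, so its missing entry is 68 − 61 = 7.
Column 2: 13 + 23 + 11 + 7 − 1 = 53, so its missing entry is 68 − 53 = 15.
Row 6: 40 + 15 − 1 + 16 − 10 = 60, so its missing entry is 68 − 60 = 8.
Row 5: -3 − 1 + 19 + 10 + 19 = 44, so its missing entry is 68 − 44 = 24.

b = 24, x = 8, a = 15, z = 7, d = 7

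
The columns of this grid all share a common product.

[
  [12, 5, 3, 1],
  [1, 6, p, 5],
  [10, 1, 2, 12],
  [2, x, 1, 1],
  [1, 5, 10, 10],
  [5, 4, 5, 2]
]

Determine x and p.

Columns 1 and 4 each multiply to 1200, so every column has product 1200.
Column 2: 5×6×1×5×4 = 600, so the missing entry is 1200 ÷ 600 = 2.
Column 3: 3×2×1×10×5 = 300, so the missing entry is 1200 ÷ 300 = 4.

x = 2, p = 4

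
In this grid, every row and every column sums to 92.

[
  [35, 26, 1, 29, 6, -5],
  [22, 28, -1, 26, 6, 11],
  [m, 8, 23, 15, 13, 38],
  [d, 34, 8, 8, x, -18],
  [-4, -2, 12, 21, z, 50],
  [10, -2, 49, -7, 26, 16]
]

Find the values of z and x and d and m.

z = 15, x = 26, d = 34, m = -5

Row 5 has -4 − 2 + 12 + 21 + 50 = 77; the blank must be 92 − 77 = 15.
Row 3 has 8 + 23 + 15 + 13 + 38 = 97; the blank must be 92 − 97 = -5.
Column 5 has 6 + 6 + 13 + 15 + 26 = 66; the blank must be 92 − 66 = 26.
Row 4 has 34 + 8 + 8 + 26 − 18 = 58; the blank must be 92 − 58 = 34.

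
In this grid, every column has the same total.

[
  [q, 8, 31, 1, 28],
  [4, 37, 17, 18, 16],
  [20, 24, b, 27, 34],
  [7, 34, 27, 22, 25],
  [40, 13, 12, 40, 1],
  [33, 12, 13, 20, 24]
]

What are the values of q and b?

The complete columns each total 128.
Column 1 is missing 128 − 104 = 24 (since 4 + 20 + 7 + 40 + 33 = 104).
Column 3 is missing 128 − 100 = 28 (since 31 + 17 + 27 + 12 + 13 = 100).

q = 24, b = 28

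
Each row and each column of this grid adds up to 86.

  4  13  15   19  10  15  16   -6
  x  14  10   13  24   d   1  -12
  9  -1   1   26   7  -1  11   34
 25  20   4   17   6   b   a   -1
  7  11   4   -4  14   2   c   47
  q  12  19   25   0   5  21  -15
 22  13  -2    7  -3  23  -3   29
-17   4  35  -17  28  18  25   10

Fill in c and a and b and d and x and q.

c = 5, a = 10, b = 5, d = 19, x = 17, q = 19

Row 5: 7 + 11 + 4 − 4 + 14 + 2 + 47 = 81, so its missing entry is 86 − 81 = 5.
Row 6: 12 + 19 + 25 + 0 + 5 + 21 − 15 = 67, so its missing entry is 86 − 67 = 19.
Column 7: 16 + 1 + 11 + 5 + 21 − 3 + 25 = 76, so its missing entry is 86 − 76 = 10.
Column 1: 4 + 9 + 25 + 7 + 19 + 22 − 17 = 69, so its missing entry is 86 − 69 = 17.
Row 2: 17 + 14 + 10 + 13 + 24 + 1 − 12 = 67, so its missing entry is 86 − 67 = 19.
Row 4: 25 + 20 + 4 + 17 + 6 + 10 − 1 = 81, so its missing entry is 86 − 81 = 5.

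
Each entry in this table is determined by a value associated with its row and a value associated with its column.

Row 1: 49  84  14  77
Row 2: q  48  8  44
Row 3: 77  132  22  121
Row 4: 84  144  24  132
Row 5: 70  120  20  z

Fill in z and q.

z = 110, q = 28

Each row is a constant multiple of every other row — this is a multiplication table with the headers hidden.
Row 5 is 20/14 = 10/7 times row 1, so its entry in column 4 is 77 × 10/7 = 110.
Row 2 is 8/14 = 4/7 times row 1, so its entry in column 1 is 49 × 4/7 = 28.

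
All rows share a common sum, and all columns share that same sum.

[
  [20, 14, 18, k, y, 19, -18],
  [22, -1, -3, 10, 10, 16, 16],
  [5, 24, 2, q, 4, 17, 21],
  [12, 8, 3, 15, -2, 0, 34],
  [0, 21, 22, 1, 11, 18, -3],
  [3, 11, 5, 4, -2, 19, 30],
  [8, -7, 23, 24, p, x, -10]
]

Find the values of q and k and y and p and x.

Rows 2 and 4 both sum to 70, so that's the common total.
Column 6 has 19 + 16 + 17 + 0 + 18 + 19 = 89; the blank must be 70 − 89 = -19.
Row 7 has 8 − 7 + 23 + 24 − 19 − 10 = 19; the blank must be 70 − 19 = 51.
Column 5 has 10 + 4 − 2 + 11 − 2 + 51 = 72; the blank must be 70 − 72 = -2.
Row 1 has 20 + 14 + 18 − 2 + 19 − 18 = 51; the blank must be 70 − 51 = 19.
Row 3 has 5 + 24 + 2 + 4 + 17 + 21 = 73; the blank must be 70 − 73 = -3.

q = -3, k = 19, y = -2, p = 51, x = -19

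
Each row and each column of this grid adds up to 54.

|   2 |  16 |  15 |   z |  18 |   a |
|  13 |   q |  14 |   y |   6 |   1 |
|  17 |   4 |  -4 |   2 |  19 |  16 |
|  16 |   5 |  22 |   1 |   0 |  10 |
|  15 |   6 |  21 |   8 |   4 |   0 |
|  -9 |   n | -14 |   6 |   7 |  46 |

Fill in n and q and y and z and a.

Row 6: -9 − 14 + 6 + 7 + 46 = 36, so its missing entry is 54 − 36 = 18.
Column 2: 16 + 4 + 5 + 6 + 18 = 49, so its missing entry is 54 − 49 = 5.
Column 6: 1 + 16 + 10 + 0 + 46 = 73, so its missing entry is 54 − 73 = -19.
Row 1: 2 + 16 + 15 + 18 − 19 = 32, so its missing entry is 54 − 32 = 22.
Row 2: 13 + 5 + 14 + 6 + 1 = 39, so its missing entry is 54 − 39 = 15.

n = 18, q = 5, y = 15, z = 22, a = -19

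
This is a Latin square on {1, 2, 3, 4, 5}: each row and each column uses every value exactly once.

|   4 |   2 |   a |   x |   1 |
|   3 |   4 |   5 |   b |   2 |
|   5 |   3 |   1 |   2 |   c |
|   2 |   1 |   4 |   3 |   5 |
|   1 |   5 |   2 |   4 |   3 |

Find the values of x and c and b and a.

x = 5, c = 4, b = 1, a = 3

Cell (3,5): row 3 already has {1, 2, 3, 5} → 4.
For row 2, column 4: row 2 already has {2, 3, 4, 5}; that leaves 1.
For row 1, column 4: column 4 already has {1, 2, 3, 4}; that leaves 5.
At (row 1, col 3): row 1 already has {1, 2, 4, 5}, so the value is 3.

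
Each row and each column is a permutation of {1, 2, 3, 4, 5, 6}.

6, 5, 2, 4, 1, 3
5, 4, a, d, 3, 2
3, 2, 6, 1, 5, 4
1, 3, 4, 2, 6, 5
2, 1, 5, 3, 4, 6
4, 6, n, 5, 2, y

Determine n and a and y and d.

n = 3, a = 1, y = 1, d = 6

For row 6, column 6: column 6 already has {2, 3, 4, 5, 6}; that leaves 1.
Cell (2,4): column 4 already has {1, 2, 3, 4, 5} → 6.
For row 2, column 3: row 2 already has {2, 3, 4, 5, 6}; that leaves 1.
At (row 6, col 3): row 6 already has {1, 2, 4, 5, 6}, so the value is 3.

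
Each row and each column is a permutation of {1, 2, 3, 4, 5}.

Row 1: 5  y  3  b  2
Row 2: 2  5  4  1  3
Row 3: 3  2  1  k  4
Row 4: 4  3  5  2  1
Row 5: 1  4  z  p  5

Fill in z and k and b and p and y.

z = 2, k = 5, b = 4, p = 3, y = 1

For row 1, column 2: column 2 already has {2, 3, 4, 5}; that leaves 1.
For row 1, column 4: row 1 already has {1, 2, 3, 5}; that leaves 4.
For row 5, column 3: column 3 already has {1, 3, 4, 5}; that leaves 2.
For row 5, column 4: row 5 already has {1, 2, 4, 5}; that leaves 3.
Cell (3,4): row 3 already has {1, 2, 3, 4} → 5.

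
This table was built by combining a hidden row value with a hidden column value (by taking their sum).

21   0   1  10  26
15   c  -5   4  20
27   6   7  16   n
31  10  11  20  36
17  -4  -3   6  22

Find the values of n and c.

The difference between any two rows is the same in every column — this is an addition table with the headers hidden.
Row 3 minus row 1 is 16 − 10 = 6, so its entry in column 5 is 26 + 6 = 32.
Row 2 minus row 1 is 4 − 10 = -6, so its entry in column 2 is 0 + (-6) = -6.

n = 32, c = -6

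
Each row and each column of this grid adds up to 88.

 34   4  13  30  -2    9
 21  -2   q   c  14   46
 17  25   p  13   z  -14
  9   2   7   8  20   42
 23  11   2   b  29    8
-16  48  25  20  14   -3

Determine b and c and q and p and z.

b = 15, c = 2, q = 7, p = 34, z = 13

The known cells in column 5 total 75, leaving 88 − 75 = 13 for the blank.
The known cells in row 5 total 73, leaving 88 − 73 = 15 for the blank.
The known cells in row 3 total 54, leaving 88 − 54 = 34 for the blank.
The known cells in column 3 total 81, leaving 88 − 81 = 7 for the blank.
The known cells in row 2 total 86, leaving 88 − 86 = 2 for the blank.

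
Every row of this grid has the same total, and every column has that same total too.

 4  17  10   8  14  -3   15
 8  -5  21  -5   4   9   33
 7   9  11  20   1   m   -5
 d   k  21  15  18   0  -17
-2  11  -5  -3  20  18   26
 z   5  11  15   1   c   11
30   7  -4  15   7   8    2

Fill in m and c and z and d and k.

Rows 1 and 2 both sum to 65, so that's the common total.
Column 2 has 17 − 5 + 9 + 11 + 5 + 7 = 44; the blank must be 65 − 44 = 21.
Row 4 has 21 + 21 + 15 + 18 + 0 − 17 = 58; the blank must be 65 − 58 = 7.
Column 1 has 4 + 8 + 7 + 7 − 2 + 30 = 54; the blank must be 65 − 54 = 11.
Row 6 has 11 + 5 + 11 + 15 + 1 + 11 = 54; the blank must be 65 − 54 = 11.
Row 3 has 7 + 9 + 11 + 20 + 1 − 5 = 43; the blank must be 65 − 43 = 22.

m = 22, c = 11, z = 11, d = 7, k = 21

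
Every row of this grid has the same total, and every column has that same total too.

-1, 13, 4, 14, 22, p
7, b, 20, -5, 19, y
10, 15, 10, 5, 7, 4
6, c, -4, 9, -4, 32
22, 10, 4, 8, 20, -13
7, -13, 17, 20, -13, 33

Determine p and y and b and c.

p = -1, y = -4, b = 14, c = 12

Rows 3 and 5 both sum to 51, so that's the common total.
Row 4: 6 − 4 + 9 − 4 + 32 = 39, so its missing entry is 51 − 39 = 12.
Column 2: 13 + 15 + 12 + 10 − 13 = 37, so its missing entry is 51 − 37 = 14.
Row 1: -1 + 13 + 4 + 14 + 22 = 52, so its missing entry is 51 − 52 = -1.
Row 2: 7 + 14 + 20 − 5 + 19 = 55, so its missing entry is 51 − 55 = -4.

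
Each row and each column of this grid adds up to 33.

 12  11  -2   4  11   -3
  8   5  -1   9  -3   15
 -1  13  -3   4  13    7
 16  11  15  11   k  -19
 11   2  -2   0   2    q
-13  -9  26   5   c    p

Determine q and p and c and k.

q = 20, p = 13, c = 11, k = -1

Row 5 has 11 + 2 − 2 + 0 + 2 = 13; the blank must be 33 − 13 = 20.
Column 6 has -3 + 15 + 7 − 19 + 20 = 20; the blank must be 33 − 20 = 13.
Row 6 has -13 − 9 + 26 + 5 + 13 = 22; the blank must be 33 − 22 = 11.
Row 4 has 16 + 11 + 15 + 11 − 19 = 34; the blank must be 33 − 34 = -1.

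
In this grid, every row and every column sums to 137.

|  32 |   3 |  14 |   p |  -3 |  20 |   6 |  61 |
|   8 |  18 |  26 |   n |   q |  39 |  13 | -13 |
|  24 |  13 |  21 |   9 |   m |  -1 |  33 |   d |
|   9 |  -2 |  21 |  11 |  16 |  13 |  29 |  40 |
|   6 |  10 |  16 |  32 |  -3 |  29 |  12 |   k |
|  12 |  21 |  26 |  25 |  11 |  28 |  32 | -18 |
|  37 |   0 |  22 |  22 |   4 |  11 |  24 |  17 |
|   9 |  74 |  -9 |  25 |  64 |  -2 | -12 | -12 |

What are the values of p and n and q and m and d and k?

The known cells in row 1 total 133, leaving 137 − 133 = 4 for the blank.
The known cells in column 4 total 128, leaving 137 − 128 = 9 for the blank.
The known cells in row 2 total 100, leaving 137 − 100 = 37 for the blank.
The known cells in column 5 total 126, leaving 137 − 126 = 11 for the blank.
The known cells in row 3 total 110, leaving 137 − 110 = 27 for the blank.
The known cells in row 5 total 102, leaving 137 − 102 = 35 for the blank.

p = 4, n = 9, q = 37, m = 11, d = 27, k = 35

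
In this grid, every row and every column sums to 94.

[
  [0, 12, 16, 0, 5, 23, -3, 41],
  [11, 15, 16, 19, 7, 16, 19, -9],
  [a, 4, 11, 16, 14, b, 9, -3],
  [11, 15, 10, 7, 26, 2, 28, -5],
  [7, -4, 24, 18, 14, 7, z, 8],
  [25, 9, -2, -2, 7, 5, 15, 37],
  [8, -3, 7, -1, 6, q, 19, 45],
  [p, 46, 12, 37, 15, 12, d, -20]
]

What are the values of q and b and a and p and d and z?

q = 13, b = 16, a = 27, p = 5, d = -13, z = 20

Row 7 has 8 − 3 + 7 − 1 + 6 + 19 + 45 = 81; the blank must be 94 − 81 = 13.
Row 5 has 7 − 4 + 24 + 18 + 14 + 7 + 8 = 74; the blank must be 94 − 74 = 20.
Column 7 has -3 + 19 + 9 + 28 + 20 + 15 + 19 = 107; the blank must be 94 − 107 = -13.
Row 8 has 46 + 12 + 37 + 15 + 12 − 13 − 20 = 89; the blank must be 94 − 89 = 5.
Column 1 has 0 + 11 + 11 + 7 + 25 + 8 + 5 = 67; the blank must be 94 − 67 = 27.
Row 3 has 27 + 4 + 11 + 16 + 14 + 9 − 3 = 78; the blank must be 94 − 78 = 16.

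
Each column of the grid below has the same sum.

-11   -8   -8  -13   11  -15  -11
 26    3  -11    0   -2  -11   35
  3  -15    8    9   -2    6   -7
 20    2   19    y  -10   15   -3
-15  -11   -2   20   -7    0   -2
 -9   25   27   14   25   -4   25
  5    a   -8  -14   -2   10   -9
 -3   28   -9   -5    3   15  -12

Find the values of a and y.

a = -8, y = 5

Column 5 sums to 16 and so does column 7; that's the common total.
In column 2 the known cells total 24, leaving 16 − 24 = -8.
In column 4 the known cells total 11, leaving 16 − 11 = 5.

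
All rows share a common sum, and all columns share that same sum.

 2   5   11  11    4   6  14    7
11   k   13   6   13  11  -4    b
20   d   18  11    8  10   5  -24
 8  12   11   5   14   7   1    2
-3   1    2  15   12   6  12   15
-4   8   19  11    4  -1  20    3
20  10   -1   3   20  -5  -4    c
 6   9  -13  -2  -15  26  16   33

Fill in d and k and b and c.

Rows 1 and 4 both sum to 60, so that's the common total.
The known cells in row 7 total 43, leaving 60 − 43 = 17 for the blank.
The known cells in row 3 total 48, leaving 60 − 48 = 12 for the blank.
The known cells in column 2 total 57, leaving 60 − 57 = 3 for the blank.
The known cells in row 2 total 53, leaving 60 − 53 = 7 for the blank.

d = 12, k = 3, b = 7, c = 17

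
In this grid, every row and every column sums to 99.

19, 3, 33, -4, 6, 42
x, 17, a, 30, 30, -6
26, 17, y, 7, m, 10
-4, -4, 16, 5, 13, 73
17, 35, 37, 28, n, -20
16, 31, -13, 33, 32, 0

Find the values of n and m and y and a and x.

Row 5: 17 + 35 + 37 + 28 − 20 = 97, so its missing entry is 99 − 97 = 2.
Column 5: 6 + 30 + 13 + 2 + 32 = 83, so its missing entry is 99 − 83 = 16.
Row 3: 26 + 17 + 7 + 16 + 10 = 76, so its missing entry is 99 − 76 = 23.
Column 3: 33 + 23 + 16 + 37 − 13 = 96, so its missing entry is 99 − 96 = 3.
Row 2: 17 + 3 + 30 + 30 − 6 = 74, so its missing entry is 99 − 74 = 25.

n = 2, m = 16, y = 23, a = 3, x = 25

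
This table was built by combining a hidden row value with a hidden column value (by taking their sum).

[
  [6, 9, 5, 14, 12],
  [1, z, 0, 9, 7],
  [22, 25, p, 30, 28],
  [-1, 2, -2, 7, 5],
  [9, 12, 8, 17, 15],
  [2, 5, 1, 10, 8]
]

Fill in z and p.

z = 4, p = 21

The difference between any two rows is the same in every column — this is an addition table with the headers hidden.
Row 2 minus row 1 is 7 − 12 = -5, so its entry in column 2 is 9 + (-5) = 4.
Row 3 minus row 1 is 28 − 12 = 16, so its entry in column 3 is 5 + 16 = 21.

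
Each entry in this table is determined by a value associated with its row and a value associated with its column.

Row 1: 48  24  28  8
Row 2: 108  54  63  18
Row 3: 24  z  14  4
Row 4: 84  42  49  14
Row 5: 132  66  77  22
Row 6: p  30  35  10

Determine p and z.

p = 60, z = 12

Each row is a constant multiple of every other row — this is a multiplication table with the headers hidden.
Row 6 is 10/8 = 5/4 times row 1, so its entry in column 1 is 48 × 5/4 = 60.
Row 3 is 4/8 = 1/2 times row 1, so its entry in column 2 is 24 × 1/2 = 12.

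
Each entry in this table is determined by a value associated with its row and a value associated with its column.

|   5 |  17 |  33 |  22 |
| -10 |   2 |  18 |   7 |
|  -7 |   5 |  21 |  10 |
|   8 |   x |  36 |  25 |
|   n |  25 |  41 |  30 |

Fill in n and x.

n = 13, x = 20

The difference between any two rows is the same in every column — this is an addition table with the headers hidden.
Row 5 minus row 1 is 30 − 22 = 8, so its entry in column 1 is 5 + 8 = 13.
Row 4 minus row 1 is 25 − 22 = 3, so its entry in column 2 is 17 + 3 = 20.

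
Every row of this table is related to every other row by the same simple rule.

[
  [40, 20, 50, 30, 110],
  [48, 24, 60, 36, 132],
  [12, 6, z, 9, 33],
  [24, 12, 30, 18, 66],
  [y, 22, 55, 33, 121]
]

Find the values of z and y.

z = 15, y = 44

Each row is a constant multiple of every other row — this is a multiplication table with the headers hidden.
Row 3 is 6/20 = 3/10 times row 1, so its entry in column 3 is 50 × 3/10 = 15.
Row 5 is 22/20 = 11/10 times row 1, so its entry in column 1 is 40 × 11/10 = 44.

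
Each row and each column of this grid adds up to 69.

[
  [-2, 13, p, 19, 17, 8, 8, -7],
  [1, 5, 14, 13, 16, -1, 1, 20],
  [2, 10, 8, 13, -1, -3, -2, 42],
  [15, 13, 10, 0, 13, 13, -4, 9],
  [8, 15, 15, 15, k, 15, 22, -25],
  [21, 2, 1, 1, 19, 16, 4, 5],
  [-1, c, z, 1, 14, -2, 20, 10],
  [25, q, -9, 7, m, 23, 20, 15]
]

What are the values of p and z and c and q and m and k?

Row 5: 8 + 15 + 15 + 15 + 15 + 22 − 25 = 65, so its missing entry is 69 − 65 = 4.
Column 5: 17 + 16 − 1 + 13 + 4 + 19 + 14 = 82, so its missing entry is 69 − 82 = -13.
Row 8: 25 − 9 + 7 − 13 + 23 + 20 + 15 = 68, so its missing entry is 69 − 68 = 1.
Column 2: 13 + 5 + 10 + 13 + 15 + 2 + 1 = 59, so its missing entry is 69 − 59 = 10.
Row 7: -1 + 10 + 1 + 14 − 2 + 20 + 10 = 52, so its missing entry is 69 − 52 = 17.
Row 1: -2 + 13 + 19 + 17 + 8 + 8 − 7 = 56, so its missing entry is 69 − 56 = 13.

p = 13, z = 17, c = 10, q = 1, m = -13, k = 4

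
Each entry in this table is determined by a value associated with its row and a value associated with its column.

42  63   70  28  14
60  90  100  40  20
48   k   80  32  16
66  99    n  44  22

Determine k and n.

Each row is a constant multiple of every other row — this is a multiplication table with the headers hidden.
Row 3 is 48/42 = 8/7 times row 1, so its entry in column 2 is 63 × 8/7 = 72.
Row 4 is 66/42 = 11/7 times row 1, so its entry in column 3 is 70 × 11/7 = 110.

k = 72, n = 110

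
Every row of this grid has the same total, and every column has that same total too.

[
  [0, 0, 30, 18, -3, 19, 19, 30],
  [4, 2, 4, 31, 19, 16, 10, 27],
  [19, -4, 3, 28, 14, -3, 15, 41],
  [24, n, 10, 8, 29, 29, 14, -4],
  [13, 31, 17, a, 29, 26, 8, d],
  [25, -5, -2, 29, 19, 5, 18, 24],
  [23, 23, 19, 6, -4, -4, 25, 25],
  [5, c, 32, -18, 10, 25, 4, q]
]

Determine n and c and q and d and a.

n = 3, c = 63, q = -8, d = -22, a = 11

Rows 1 and 2 both sum to 113, so that's the common total.
The known cells in column 4 total 102, leaving 113 − 102 = 11 for the blank.
The known cells in row 4 total 110, leaving 113 − 110 = 3 for the blank.
The known cells in column 2 total 50, leaving 113 − 50 = 63 for the blank.
The known cells in row 8 total 121, leaving 113 − 121 = -8 for the blank.
The known cells in row 5 total 135, leaving 113 − 135 = -22 for the blank.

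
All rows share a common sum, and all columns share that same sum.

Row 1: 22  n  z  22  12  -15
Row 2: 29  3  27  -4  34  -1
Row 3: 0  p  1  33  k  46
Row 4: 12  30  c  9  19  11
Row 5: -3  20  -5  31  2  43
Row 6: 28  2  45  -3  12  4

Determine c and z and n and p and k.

Rows 2 and 5 both sum to 88, so that's the common total.
Column 5 has 12 + 34 + 19 + 2 + 12 = 79; the blank must be 88 − 79 = 9.
Row 3 has 0 + 1 + 33 + 9 + 46 = 89; the blank must be 88 − 89 = -1.
Column 2 has 3 − 1 + 30 + 20 + 2 = 54; the blank must be 88 − 54 = 34.
Row 1 has 22 + 34 + 22 + 12 − 15 = 75; the blank must be 88 − 75 = 13.
Row 4 has 12 + 30 + 9 + 19 + 11 = 81; the blank must be 88 − 81 = 7.

c = 7, z = 13, n = 34, p = -1, k = 9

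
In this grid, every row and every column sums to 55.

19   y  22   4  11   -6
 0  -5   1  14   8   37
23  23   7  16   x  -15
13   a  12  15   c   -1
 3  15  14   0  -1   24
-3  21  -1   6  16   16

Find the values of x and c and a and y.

x = 1, c = 20, a = -4, y = 5

Row 3 has 23 + 23 + 7 + 16 − 15 = 54; the blank must be 55 − 54 = 1.
Column 5 has 11 + 8 + 1 − 1 + 16 = 35; the blank must be 55 − 35 = 20.
Row 4 has 13 + 12 + 15 + 20 − 1 = 59; the blank must be 55 − 59 = -4.
Row 1 has 19 + 22 + 4 + 11 − 6 = 50; the blank must be 55 − 50 = 5.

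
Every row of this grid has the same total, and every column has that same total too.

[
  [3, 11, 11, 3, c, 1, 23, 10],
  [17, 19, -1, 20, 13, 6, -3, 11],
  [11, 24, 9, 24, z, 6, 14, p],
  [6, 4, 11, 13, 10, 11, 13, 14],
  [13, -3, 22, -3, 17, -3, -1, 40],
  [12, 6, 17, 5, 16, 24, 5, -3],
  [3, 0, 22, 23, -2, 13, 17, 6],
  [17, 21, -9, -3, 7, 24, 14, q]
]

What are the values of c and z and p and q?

c = 20, z = 1, p = -7, q = 11

Rows 2 and 4 both sum to 82, so that's the common total.
Row 1: 3 + 11 + 11 + 3 + 1 + 23 + 10 = 62, so its missing entry is 82 − 62 = 20.
Column 5: 20 + 13 + 10 + 17 + 16 − 2 + 7 = 81, so its missing entry is 82 − 81 = 1.
Row 8: 17 + 21 − 9 − 3 + 7 + 24 + 14 = 71, so its missing entry is 82 − 71 = 11.
Row 3: 11 + 24 + 9 + 24 + 1 + 6 + 14 = 89, so its missing entry is 82 − 89 = -7.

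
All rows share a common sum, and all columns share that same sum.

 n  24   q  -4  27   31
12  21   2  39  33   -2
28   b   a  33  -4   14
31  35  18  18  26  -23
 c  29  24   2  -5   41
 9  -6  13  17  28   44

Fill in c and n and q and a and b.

c = 14, n = 11, q = 16, a = 32, b = 2

Rows 2 and 4 both sum to 105, so that's the common total.
Row 5: 29 + 24 + 2 − 5 + 41 = 91, so its missing entry is 105 − 91 = 14.
Column 2: 24 + 21 + 35 + 29 − 6 = 103, so its missing entry is 105 − 103 = 2.
Column 1: 12 + 28 + 31 + 14 + 9 = 94, so its missing entry is 105 − 94 = 11.
Row 1: 11 + 24 − 4 + 27 + 31 = 89, so its missing entry is 105 − 89 = 16.
Row 3: 28 + 2 + 33 − 4 + 14 = 73, so its missing entry is 105 − 73 = 32.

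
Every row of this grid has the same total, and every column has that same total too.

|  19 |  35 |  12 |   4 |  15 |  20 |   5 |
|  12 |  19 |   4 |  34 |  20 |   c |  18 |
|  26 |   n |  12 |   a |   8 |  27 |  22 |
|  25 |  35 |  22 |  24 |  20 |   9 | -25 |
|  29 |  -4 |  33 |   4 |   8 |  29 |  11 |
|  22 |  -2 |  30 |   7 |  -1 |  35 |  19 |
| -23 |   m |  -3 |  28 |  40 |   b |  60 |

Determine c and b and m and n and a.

Rows 1 and 4 both sum to 110, so that's the common total.
Row 2: 12 + 19 + 4 + 34 + 20 + 18 = 107, so its missing entry is 110 − 107 = 3.
Column 6: 20 + 3 + 27 + 9 + 29 + 35 = 123, so its missing entry is 110 − 123 = -13.
Row 7: -23 − 3 + 28 + 40 − 13 + 60 = 89, so its missing entry is 110 − 89 = 21.
Column 2: 35 + 19 + 35 − 4 − 2 + 21 = 104, so its missing entry is 110 − 104 = 6.
Row 3: 26 + 6 + 12 + 8 + 27 + 22 = 101, so its missing entry is 110 − 101 = 9.

c = 3, b = -13, m = 21, n = 6, a = 9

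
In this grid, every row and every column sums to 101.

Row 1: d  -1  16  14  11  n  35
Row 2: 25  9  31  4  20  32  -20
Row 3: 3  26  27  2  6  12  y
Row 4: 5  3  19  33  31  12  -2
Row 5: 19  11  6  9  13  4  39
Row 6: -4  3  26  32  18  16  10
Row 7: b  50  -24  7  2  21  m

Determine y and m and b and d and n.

y = 25, m = 14, b = 31, d = 22, n = 4

Row 3: 3 + 26 + 27 + 2 + 6 + 12 = 76, so its missing entry is 101 − 76 = 25.
Column 6: 32 + 12 + 12 + 4 + 16 + 21 = 97, so its missing entry is 101 − 97 = 4.
Row 1: -1 + 16 + 14 + 11 + 4 + 35 = 79, so its missing entry is 101 − 79 = 22.
Column 1: 22 + 25 + 3 + 5 + 19 − 4 = 70, so its missing entry is 101 − 70 = 31.
Row 7: 31 + 50 − 24 + 7 + 2 + 21 = 87, so its missing entry is 101 − 87 = 14.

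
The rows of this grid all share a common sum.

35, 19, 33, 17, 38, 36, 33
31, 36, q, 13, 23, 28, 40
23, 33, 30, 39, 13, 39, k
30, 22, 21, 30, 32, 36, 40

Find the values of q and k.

Rows 1 and 4 both add up to 211, so every row sums to 211.
Row 2: 31 + 36 + 13 + 23 + 28 + 40 = 171, so the missing entry is 211 − 171 = 40.
Row 3: 23 + 33 + 30 + 39 + 13 + 39 = 177, so the missing entry is 211 − 177 = 34.

q = 40, k = 34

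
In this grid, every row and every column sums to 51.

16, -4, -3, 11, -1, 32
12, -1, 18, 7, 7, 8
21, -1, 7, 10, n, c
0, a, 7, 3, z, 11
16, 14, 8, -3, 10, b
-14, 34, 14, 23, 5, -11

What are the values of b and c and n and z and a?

Column 2 has -4 − 1 − 1 + 14 + 34 = 42; the blank must be 51 − 42 = 9.
Row 4 has 0 + 9 + 7 + 3 + 11 = 30; the blank must be 51 − 30 = 21.
Column 5 has -1 + 7 + 21 + 10 + 5 = 42; the blank must be 51 − 42 = 9.
Row 5 has 16 + 14 + 8 − 3 + 10 = 45; the blank must be 51 − 45 = 6.
Row 3 has 21 − 1 + 7 + 10 + 9 = 46; the blank must be 51 − 46 = 5.

b = 6, c = 5, n = 9, z = 21, a = 9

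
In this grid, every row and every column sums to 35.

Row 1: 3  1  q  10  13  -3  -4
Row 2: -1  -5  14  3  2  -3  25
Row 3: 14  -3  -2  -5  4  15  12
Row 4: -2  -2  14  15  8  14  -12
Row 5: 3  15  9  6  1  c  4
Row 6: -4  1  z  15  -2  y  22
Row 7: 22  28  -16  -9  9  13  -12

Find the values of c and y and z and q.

c = -3, y = 2, z = 1, q = 15

The known cells in row 1 total 20, leaving 35 − 20 = 15 for the blank.
The known cells in row 5 total 38, leaving 35 − 38 = -3 for the blank.
The known cells in column 6 total 33, leaving 35 − 33 = 2 for the blank.
The known cells in row 6 total 34, leaving 35 − 34 = 1 for the blank.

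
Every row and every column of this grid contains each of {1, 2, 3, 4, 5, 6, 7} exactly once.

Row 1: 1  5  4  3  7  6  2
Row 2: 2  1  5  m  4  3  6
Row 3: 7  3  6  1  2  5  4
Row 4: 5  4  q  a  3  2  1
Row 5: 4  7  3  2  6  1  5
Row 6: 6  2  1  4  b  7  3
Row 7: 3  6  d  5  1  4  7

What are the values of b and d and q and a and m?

b = 5, d = 2, q = 7, a = 6, m = 7

For row 7, column 3: row 7 already has {1, 3, 4, 5, 6, 7}; that leaves 2.
For row 6, column 5: row 6 already has {1, 2, 3, 4, 6, 7}; that leaves 5.
At (row 4, col 3): column 3 already has {1, 2, 3, 4, 5, 6}, so the value is 7.
For row 4, column 4: row 4 already has {1, 2, 3, 4, 5, 7}; that leaves 6.
At (row 2, col 4): row 2 already has {1, 2, 3, 4, 5, 6}, so the value is 7.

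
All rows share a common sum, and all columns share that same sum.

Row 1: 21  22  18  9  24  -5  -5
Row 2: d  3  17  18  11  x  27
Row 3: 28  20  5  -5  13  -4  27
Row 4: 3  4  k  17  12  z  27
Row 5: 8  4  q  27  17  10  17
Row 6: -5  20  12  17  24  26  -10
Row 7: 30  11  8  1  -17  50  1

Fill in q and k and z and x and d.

Rows 1 and 3 both sum to 84, so that's the common total.
The known cells in row 5 total 83, leaving 84 − 83 = 1 for the blank.
The known cells in column 1 total 85, leaving 84 − 85 = -1 for the blank.
The known cells in row 2 total 75, leaving 84 − 75 = 9 for the blank.
The known cells in column 3 total 61, leaving 84 − 61 = 23 for the blank.
The known cells in row 4 total 86, leaving 84 − 86 = -2 for the blank.

q = 1, k = 23, z = -2, x = 9, d = -1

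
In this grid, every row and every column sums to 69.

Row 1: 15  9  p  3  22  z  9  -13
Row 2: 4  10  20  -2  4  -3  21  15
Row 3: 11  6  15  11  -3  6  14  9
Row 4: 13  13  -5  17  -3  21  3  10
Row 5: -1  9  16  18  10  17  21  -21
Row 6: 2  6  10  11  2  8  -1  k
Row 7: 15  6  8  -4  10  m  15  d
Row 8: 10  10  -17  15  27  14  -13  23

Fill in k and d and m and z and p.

k = 31, d = 15, m = 4, z = 2, p = 22

Row 6: 2 + 6 + 10 + 11 + 2 + 8 − 1 = 38, so its missing entry is 69 − 38 = 31.
Column 8: -13 + 15 + 9 + 10 − 21 + 31 + 23 = 54, so its missing entry is 69 − 54 = 15.
Row 7: 15 + 6 + 8 − 4 + 10 + 15 + 15 = 65, so its missing entry is 69 − 65 = 4.
Column 3: 20 + 15 − 5 + 16 + 10 + 8 − 17 = 47, so its missing entry is 69 − 47 = 22.
Row 1: 15 + 9 + 22 + 3 + 22 + 9 − 13 = 67, so its missing entry is 69 − 67 = 2.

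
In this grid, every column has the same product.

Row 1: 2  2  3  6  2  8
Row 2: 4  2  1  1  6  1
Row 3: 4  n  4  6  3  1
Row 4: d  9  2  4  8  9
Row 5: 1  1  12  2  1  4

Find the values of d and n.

Columns 5 and 6 each multiply to 288, so every column has product 288.
Column 1: 2×4×4×1 = 32, so the missing entry is 288 ÷ 32 = 9.
Column 2: 2×2×9×1 = 36, so the missing entry is 288 ÷ 36 = 8.

d = 9, n = 8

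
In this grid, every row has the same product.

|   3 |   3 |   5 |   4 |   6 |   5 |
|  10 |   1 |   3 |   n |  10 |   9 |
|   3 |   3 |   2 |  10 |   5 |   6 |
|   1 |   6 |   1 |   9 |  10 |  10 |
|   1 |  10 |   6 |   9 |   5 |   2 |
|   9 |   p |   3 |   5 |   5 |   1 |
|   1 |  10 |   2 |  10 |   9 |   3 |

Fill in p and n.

p = 8, n = 2

Rows 1 and 7 each multiply to 5400, so every row has product 5400.
Row 6: 9×3×5×5×1 = 675, so the missing entry is 5400 ÷ 675 = 8.
Row 2: 10×1×3×10×9 = 2700, so the missing entry is 5400 ÷ 2700 = 2.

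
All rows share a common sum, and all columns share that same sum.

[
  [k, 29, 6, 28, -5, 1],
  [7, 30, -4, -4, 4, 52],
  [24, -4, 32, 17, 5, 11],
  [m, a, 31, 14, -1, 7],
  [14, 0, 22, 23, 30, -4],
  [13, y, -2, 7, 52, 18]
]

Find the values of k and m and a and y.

Rows 2 and 3 both sum to 85, so that's the common total.
The known cells in row 6 total 88, leaving 85 − 88 = -3 for the blank.
The known cells in column 2 total 52, leaving 85 − 52 = 33 for the blank.
The known cells in row 4 total 84, leaving 85 − 84 = 1 for the blank.
The known cells in row 1 total 59, leaving 85 − 59 = 26 for the blank.

k = 26, m = 1, a = 33, y = -3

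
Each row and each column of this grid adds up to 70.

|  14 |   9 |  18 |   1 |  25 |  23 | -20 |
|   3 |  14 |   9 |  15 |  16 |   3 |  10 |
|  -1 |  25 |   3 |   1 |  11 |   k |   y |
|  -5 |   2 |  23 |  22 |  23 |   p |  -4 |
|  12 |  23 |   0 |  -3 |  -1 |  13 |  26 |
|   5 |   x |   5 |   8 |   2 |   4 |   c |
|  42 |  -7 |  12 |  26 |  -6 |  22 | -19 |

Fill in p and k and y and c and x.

Column 2 has 9 + 14 + 25 + 2 + 23 − 7 = 66; the blank must be 70 − 66 = 4.
Row 6 has 5 + 4 + 5 + 8 + 2 + 4 = 28; the blank must be 70 − 28 = 42.
Column 7 has -20 + 10 − 4 + 26 + 42 − 19 = 35; the blank must be 70 − 35 = 35.
Row 3 has -1 + 25 + 3 + 1 + 11 + 35 = 74; the blank must be 70 − 74 = -4.
Row 4 has -5 + 2 + 23 + 22 + 23 − 4 = 61; the blank must be 70 − 61 = 9.

p = 9, k = -4, y = 35, c = 42, x = 4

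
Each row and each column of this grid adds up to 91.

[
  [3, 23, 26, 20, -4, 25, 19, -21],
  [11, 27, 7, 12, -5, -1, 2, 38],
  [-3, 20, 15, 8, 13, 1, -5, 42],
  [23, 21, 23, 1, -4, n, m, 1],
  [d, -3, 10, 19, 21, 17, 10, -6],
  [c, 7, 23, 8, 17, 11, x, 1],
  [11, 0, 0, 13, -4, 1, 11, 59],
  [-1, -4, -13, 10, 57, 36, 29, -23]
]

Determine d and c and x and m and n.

d = 23, c = 24, x = 0, m = 25, n = 1

The known cells in row 5 total 68, leaving 91 − 68 = 23 for the blank.
The known cells in column 1 total 67, leaving 91 − 67 = 24 for the blank.
The known cells in row 6 total 91, leaving 91 − 91 = 0 for the blank.
The known cells in column 7 total 66, leaving 91 − 66 = 25 for the blank.
The known cells in row 4 total 90, leaving 91 − 90 = 1 for the blank.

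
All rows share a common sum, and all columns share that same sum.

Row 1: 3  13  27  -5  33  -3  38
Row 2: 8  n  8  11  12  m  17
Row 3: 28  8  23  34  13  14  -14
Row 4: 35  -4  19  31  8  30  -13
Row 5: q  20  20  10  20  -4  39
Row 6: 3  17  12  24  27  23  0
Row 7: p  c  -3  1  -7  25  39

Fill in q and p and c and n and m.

q = 1, p = 28, c = 23, n = 29, m = 21

Rows 1 and 3 both sum to 106, so that's the common total.
Row 5 has 20 + 20 + 10 + 20 − 4 + 39 = 105; the blank must be 106 − 105 = 1.
Column 6 has -3 + 14 + 30 − 4 + 23 + 25 = 85; the blank must be 106 − 85 = 21.
Row 2 has 8 + 8 + 11 + 12 + 21 + 17 = 77; the blank must be 106 − 77 = 29.
Column 2 has 13 + 29 + 8 − 4 + 20 + 17 = 83; the blank must be 106 − 83 = 23.
Row 7 has 23 − 3 + 1 − 7 + 25 + 39 = 78; the blank must be 106 − 78 = 28.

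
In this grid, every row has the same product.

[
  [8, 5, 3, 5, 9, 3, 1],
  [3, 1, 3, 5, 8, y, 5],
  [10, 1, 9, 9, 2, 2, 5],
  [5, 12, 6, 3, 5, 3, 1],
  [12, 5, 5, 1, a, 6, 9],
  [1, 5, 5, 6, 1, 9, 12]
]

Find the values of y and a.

Rows 3 and 6 each multiply to 16200, so every row has product 16200.
Row 2: 3×1×3×5×8×5 = 1800, so the missing entry is 16200 ÷ 1800 = 9.
Row 5: 12×5×5×1×6×9 = 16200, so the missing entry is 16200 ÷ 16200 = 1.

y = 9, a = 1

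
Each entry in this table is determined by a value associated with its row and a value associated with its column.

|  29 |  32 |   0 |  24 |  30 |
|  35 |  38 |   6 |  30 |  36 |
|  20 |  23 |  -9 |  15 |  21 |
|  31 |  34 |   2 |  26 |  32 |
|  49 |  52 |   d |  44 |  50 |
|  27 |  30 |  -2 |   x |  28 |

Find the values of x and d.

The difference between any two rows is the same in every column — this is an addition table with the headers hidden.
Row 6 minus row 1 is 28 − 30 = -2, so its entry in column 4 is 24 + (-2) = 22.
Row 5 minus row 1 is 50 − 30 = 20, so its entry in column 3 is 0 + 20 = 20.

x = 22, d = 20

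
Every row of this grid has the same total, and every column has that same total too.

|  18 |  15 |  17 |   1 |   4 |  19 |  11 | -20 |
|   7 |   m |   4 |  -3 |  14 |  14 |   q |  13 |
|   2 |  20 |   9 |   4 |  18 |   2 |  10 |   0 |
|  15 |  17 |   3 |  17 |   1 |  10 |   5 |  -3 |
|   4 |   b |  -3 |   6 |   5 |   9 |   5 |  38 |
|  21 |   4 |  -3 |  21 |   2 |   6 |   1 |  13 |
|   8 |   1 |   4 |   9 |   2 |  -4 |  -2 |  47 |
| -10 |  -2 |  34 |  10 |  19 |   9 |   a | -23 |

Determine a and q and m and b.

Rows 1 and 3 both sum to 65, so that's the common total.
Row 8: -10 − 2 + 34 + 10 + 19 + 9 − 23 = 37, so its missing entry is 65 − 37 = 28.
Column 7: 11 + 10 + 5 + 5 + 1 − 2 + 28 = 58, so its missing entry is 65 − 58 = 7.
Row 2: 7 + 4 − 3 + 14 + 14 + 7 + 13 = 56, so its missing entry is 65 − 56 = 9.
Row 5: 4 − 3 + 6 + 5 + 9 + 5 + 38 = 64, so its missing entry is 65 − 64 = 1.

a = 28, q = 7, m = 9, b = 1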